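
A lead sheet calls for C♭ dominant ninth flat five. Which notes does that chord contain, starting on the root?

C♭  E♭  G𝄫  B𝄫  D♭

C♭ dominant ninth flat five is a dominant ninth flat five built on C♭.
root → C♭
3rd (major 3rd) → E♭
5th (diminished 5th) → G𝄫
7th (minor 7th) → B𝄫
9th (major 9th) → D♭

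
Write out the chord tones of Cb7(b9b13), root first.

Cb – Eb – Gb – Bbb – Dbb – Abb

Cb7(b9b13): dominant seventh flat nine flat thirteen on Cb.
root → Cb
3rd (major 3rd) → Eb
5th (perfect 5th) → Gb
7th (minor 7th) → Bbb
9th (minor 9th) → Dbb
13th (minor 13th) → Abb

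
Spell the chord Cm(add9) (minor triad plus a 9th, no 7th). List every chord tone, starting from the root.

Cm(add9): minor added-ninth on C.
C — root
Eb — minor 3rd
G — perfect 5th
D — major 9th

C, Eb, G, D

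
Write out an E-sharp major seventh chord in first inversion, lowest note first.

E-sharp major seventh = E♯–G𝄪–B♯–D𝄪; first inversion → third (G𝄪) lowest.

G𝄪  B♯  D𝄪  E♯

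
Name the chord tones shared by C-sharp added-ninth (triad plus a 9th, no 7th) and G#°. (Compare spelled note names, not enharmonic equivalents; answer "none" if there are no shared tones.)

G#

C-sharp added-ninth = C#, E#, G#, D#.
G#° = G#, B, D.
Shared: G#.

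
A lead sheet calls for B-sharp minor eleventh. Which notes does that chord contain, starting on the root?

B-sharp minor eleventh: minor eleventh on B#.
Root: B#
Minor 3rd (3rd): D#
Perfect 5th (5th): F##
Minor 7th (7th): A#
Major 9th (9th): C##
Perfect 11th (11th): E#

B#, D#, F##, A#, C##, E#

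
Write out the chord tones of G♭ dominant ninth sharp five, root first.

Gb – Bb – D – Fb – Ab

Root Gb, quality dominant ninth sharp five:
Gb — root
Bb — major 3rd
D — augmented 5th
Fb — minor 7th
Ab — major 9th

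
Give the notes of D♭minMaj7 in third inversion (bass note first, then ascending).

D♭minMaj7 = D♭–F♭–A♭–C; third inversion → seventh (C) lowest.

C, D♭, F♭, A♭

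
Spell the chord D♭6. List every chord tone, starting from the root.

Db  F  Ab  Bb

D♭6 is a major sixth built on Db.
- root: Db
- major 3rd: F
- perfect 5th: Ab
- major 6th: Bb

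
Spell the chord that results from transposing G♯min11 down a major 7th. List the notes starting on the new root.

A major 7th down from G# is A, so the new chord is A minor eleventh.
A — root
C — minor 3rd
E — perfect 5th
G — minor 7th
B — major 9th
D — perfect 11th

A – C – E – G – B – D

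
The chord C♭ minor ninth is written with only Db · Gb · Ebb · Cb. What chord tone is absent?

The full C♭ minor ninth chord is Cb, Ebb, Gb, Bbb, Db.
Comparing with the voicing, the minor 7th (7th) — Bbb — is absent.

Bbb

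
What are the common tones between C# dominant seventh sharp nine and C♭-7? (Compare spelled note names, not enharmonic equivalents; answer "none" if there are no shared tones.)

C# dominant seventh sharp nine = C#, E#, G#, B, D##.
C♭-7 = Cb, Ebb, Gb, Bbb.
Shared: none.

none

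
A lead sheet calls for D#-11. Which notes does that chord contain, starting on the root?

Root D♯, quality minor eleventh:
D♯ — root
F♯ — minor 3rd
A♯ — perfect 5th
C♯ — minor 7th
E♯ — major 9th
G♯ — perfect 11th

D♯ – F♯ – A♯ – C♯ – E♯ – G♯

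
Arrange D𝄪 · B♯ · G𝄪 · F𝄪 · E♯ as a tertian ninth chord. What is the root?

Arranged so that each adjacent pair is a third by letter name: E♯ – G𝄪 – B♯ – D𝄪 – F𝄪.
The bottom of that stack, E♯, is the root (this is E♯ major ninth).

E♯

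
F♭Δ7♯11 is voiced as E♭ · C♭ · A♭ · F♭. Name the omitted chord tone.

B♭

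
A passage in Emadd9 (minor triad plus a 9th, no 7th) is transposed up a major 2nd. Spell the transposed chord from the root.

F# – A – C# – G#

A major 2nd up from E is F#, so the new chord is F# minor added-ninth.
Root: F#
Minor 3rd (3rd): A
Perfect 5th (5th): C#
Major 9th (9th): G#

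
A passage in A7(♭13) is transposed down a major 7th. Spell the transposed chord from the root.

Bb, D, F, Ab, Gb

A down a major 7th → Bb. New chord: Bb dominant seventh flat thirteen.
Bb — root
D — major 3rd
F — perfect 5th
Ab — minor 7th
Gb — minor 13th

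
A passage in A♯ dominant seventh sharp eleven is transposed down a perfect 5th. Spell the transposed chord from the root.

D♯ – F𝄪 – A♯ – C♯ – G𝄪

Transposed root: A♯ → D♯ (perfect 5th down). So we spell D♯ dominant seventh sharp eleven:
- root: D♯
- major 3rd: F𝄪
- perfect 5th: A♯
- minor 7th: C♯
- augmented 11th: G𝄪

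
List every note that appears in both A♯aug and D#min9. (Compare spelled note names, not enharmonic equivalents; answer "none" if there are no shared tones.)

A#

A♯aug: A# C## E##
D#min9: D# F# A# C# E#
Common to both → A#.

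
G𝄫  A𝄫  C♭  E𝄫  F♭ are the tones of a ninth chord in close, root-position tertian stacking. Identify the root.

Arranged so that each adjacent pair is a third by letter name: F♭ – A𝄫 – C♭ – E𝄫 – G𝄫.
The bottom of that stack, F♭, is the root (this is F♭ minor seventh flat nine).

F♭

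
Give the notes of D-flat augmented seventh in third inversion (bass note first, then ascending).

C-flat, D-flat, F, A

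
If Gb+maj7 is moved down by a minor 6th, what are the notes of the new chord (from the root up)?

Bb, D, F#, A

Gb down a minor 6th → Bb. New chord: Bb augmented major seventh.
- root: Bb
- major 3rd: D
- augmented 5th: F#
- major 7th: A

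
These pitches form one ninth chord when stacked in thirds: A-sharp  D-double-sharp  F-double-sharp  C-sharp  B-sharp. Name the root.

Arranged so that each adjacent pair is a third by letter name: B-sharp – D-double-sharp – F-double-sharp – A-sharp – C-sharp.
The bottom of that stack, B-sharp, is the root (this is B-sharp dominant seventh flat nine).

B-sharp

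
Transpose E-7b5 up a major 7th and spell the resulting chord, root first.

Transposed root: E → D# (major 7th up). So we spell D# half-diminished seventh:
D# — root
F# — minor 3rd
A — diminished 5th
C# — minor 7th

D# – F# – A – C#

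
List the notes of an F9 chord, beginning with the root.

F9: dominant ninth on F.
F — root
A — major 3rd
C — perfect 5th
E♭ — minor 7th
G — major 9th

F  A  C  E♭  G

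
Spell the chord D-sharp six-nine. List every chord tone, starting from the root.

Root D-sharp, quality six-nine:
Root: D-sharp
Major 3rd (3rd): F-double-sharp
Perfect 5th (5th): A-sharp
Major 6th (6th): B-sharp
Major 9th (9th): E-sharp

D-sharp – F-double-sharp – A-sharp – B-sharp – E-sharp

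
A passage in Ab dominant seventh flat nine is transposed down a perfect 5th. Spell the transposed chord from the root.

Transposed root: Ab → Db (perfect 5th down). So we spell Db dominant seventh flat nine:
root → Db
3rd (major 3rd) → F
5th (perfect 5th) → Ab
7th (minor 7th) → Cb
9th (minor 9th) → Ebb

Db, F, Ab, Cb, Ebb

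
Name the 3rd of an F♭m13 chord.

F♭m13 is built on Fb; its 3rd is a minor 3rd above the root.
A third above F uses the letter A, and the minor 3rd above Fb is Abb.

Abb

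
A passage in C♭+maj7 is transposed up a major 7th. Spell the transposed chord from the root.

B♭ D F♯ A

A major 7th up from C♭ is B♭, so the new chord is B♭ augmented major seventh.
B♭ — root
D — major 3rd
F♯ — augmented 5th
A — major 7th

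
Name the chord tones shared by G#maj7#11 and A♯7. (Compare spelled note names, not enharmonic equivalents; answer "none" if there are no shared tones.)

G♯, C𝄪

G#maj7#11: G♯ B♯ D♯ F𝄪 C𝄪
A♯7: A♯ C𝄪 E♯ G♯
Common to both → G♯, C𝄪.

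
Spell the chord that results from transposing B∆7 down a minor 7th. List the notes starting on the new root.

Transposed root: B → C# (minor 7th down). So we spell C# major seventh:
- root: C#
- major 3rd: E#
- perfect 5th: G#
- major 7th: B#

C#, E#, G#, B#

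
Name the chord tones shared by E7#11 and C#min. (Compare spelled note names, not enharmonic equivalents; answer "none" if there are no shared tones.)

E7#11: E G# B D A#
C#min: C# E G#
Common to both → E, G#.

E – G#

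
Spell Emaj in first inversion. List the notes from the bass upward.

G#, B, E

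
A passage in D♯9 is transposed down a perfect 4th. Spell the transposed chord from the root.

A perfect 4th down from D# is A#, so the new chord is A# dominant ninth.
A# — root
C## — major 3rd
E# — perfect 5th
G# — minor 7th
B# — major 9th

A# C## E# G# B#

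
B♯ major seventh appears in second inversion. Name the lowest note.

F##

B♯ major seventh = B#–D##–F##–A##. Second inversion → fifth in the bass = F##.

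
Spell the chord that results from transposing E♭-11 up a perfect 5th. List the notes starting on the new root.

B♭, D♭, F, A♭, C, E♭

E♭ up a perfect 5th → B♭. New chord: B♭ minor eleventh.
- root: B♭
- minor 3rd: D♭
- perfect 5th: F
- minor 7th: A♭
- major 9th: C
- perfect 11th: E♭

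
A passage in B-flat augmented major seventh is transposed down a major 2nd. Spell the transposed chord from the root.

A-flat C E G

Transposed root: B-flat → A-flat (major 2nd down). So we spell A-flat augmented major seventh:
root → A-flat
3rd (major 3rd) → C
5th (augmented 5th) → E
7th (major 7th) → G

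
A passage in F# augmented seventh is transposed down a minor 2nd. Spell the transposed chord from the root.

E-sharp  G-double-sharp  B-double-sharp  D-sharp

A minor 2nd down from F-sharp is E-sharp, so the new chord is E-sharp augmented seventh.
Root: E-sharp
Major 3rd (3rd): G-double-sharp
Augmented 5th (5th): B-double-sharp
Minor 7th (7th): D-sharp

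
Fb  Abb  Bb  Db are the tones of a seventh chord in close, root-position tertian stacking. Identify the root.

Stacking in thirds gives Bb – Db – Fb – Abb, so Bb is the root — Bb diminished seventh.

Bb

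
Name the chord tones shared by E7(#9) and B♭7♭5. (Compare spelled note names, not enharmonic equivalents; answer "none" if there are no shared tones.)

D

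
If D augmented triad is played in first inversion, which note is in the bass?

D augmented triad in root position is D–F♯–A♯.
First inversion places the third in the bass, which is F♯.

F♯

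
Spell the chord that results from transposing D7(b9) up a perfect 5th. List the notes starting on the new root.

A  C#  E  G  Bb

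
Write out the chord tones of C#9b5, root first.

Root C#, quality dominant ninth flat five:
Root: C#
Major 3rd (3rd): E#
Diminished 5th (5th): G
Minor 7th (7th): B
Major 9th (9th): D#

C#  E#  G  B  D#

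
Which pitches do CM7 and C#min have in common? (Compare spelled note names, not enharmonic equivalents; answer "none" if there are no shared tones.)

CM7: C E G B
C#min: C# E G#
Common to both → E.

E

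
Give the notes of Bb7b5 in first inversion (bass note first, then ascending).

Bb7b5 = Bb–D–Fb–Ab; first inversion → third (D) lowest.

D – Fb – Ab – Bb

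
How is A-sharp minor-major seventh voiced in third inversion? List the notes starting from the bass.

A-sharp minor-major seventh = A-sharp–C-sharp–E-sharp–G-double-sharp; third inversion → seventh (G-double-sharp) lowest.

G-double-sharp, A-sharp, C-sharp, E-sharp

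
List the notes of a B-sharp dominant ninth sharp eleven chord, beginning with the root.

Root B#, quality dominant ninth sharp eleven:
root → B#
3rd (major 3rd) → D##
5th (perfect 5th) → F##
7th (minor 7th) → A#
9th (major 9th) → C##
11th (augmented 11th) → E##

B#, D##, F##, A#, C##, E##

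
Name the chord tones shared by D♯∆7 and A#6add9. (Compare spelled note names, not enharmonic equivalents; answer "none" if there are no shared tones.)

F##  A#  C##

D♯∆7 = D#, F##, A#, C##.
A#6add9 = A#, C##, E#, F##, B#.
Shared: F##, A#, C##.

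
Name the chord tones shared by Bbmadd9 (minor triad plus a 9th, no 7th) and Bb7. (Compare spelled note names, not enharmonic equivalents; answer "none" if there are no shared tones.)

Bb – F

Bbmadd9: Bb Db F C
Bb7: Bb D F Ab
Common to both → Bb, F.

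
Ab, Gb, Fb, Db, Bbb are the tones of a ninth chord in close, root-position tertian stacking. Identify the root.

Arranged so that each adjacent pair is a third by letter name: Gb – Bbb – Db – Fb – Ab.
The bottom of that stack, Gb, is the root (this is Gb minor ninth).

Gb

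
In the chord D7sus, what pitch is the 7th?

C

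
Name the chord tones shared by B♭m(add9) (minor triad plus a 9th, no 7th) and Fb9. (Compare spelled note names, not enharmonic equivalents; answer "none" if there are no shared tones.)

none

B♭m(add9) = Bb, Db, F, C.
Fb9 = Fb, Ab, Cb, Ebb, Gb.
Shared: none.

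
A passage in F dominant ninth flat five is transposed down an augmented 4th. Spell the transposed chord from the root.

F down an augmented 4th → C-flat. New chord: C-flat dominant ninth flat five.
C-flat — root
E-flat — major 3rd
G-double-flat — diminished 5th
B-double-flat — minor 7th
D-flat — major 9th

C-flat, E-flat, G-double-flat, B-double-flat, D-flat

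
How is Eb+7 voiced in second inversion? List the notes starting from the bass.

B – Db – Eb – G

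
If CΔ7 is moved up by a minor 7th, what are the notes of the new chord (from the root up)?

Bb, D, F, A

C up a minor 7th → Bb. New chord: Bb major seventh.
Root: Bb
Major 3rd (3rd): D
Perfect 5th (5th): F
Major 7th (7th): A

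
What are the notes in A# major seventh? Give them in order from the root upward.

A#, C##, E#, G##

A# major seventh: major seventh on A#.
A# — root
C## — major 3rd
E# — perfect 5th
G## — major 7th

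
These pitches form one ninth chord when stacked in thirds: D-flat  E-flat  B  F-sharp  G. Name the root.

Stacking in thirds gives E-flat – G – B – D-flat – F-sharp, so E-flat is the root — E-flat dominant seventh sharp nine sharp five.

E-flat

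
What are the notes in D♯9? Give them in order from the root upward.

D#, F##, A#, C#, E#

D♯9: dominant ninth on D#.
- root: D#
- major 3rd: F##
- perfect 5th: A#
- minor 7th: C#
- major 9th: E#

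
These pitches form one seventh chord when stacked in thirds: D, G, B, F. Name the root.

G

Arranged so that each adjacent pair is a third by letter name: G – B – D – F.
The bottom of that stack, G, is the root (this is G dominant seventh).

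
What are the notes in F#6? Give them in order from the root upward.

F♯ – A♯ – C♯ – D♯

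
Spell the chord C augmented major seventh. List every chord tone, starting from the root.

C, E, G-sharp, B

Root C, quality augmented major seventh:
Root: C
Major 3rd (3rd): E
Augmented 5th (5th): G-sharp
Major 7th (7th): B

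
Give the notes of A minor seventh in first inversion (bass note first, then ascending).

In root position, A minor seventh is A–C–E–G.
First inversion puts the third (C) in the bass.

C E G A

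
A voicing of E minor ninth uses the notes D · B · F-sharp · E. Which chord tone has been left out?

E minor ninth = E, G, B, D, F-sharp. The voicing lacks the 3rd (minor 3rd), G.

G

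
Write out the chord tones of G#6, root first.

G# – B# – D# – E#

Root G#, quality major sixth:
G# — root
B# — major 3rd
D# — perfect 5th
E# — major 6th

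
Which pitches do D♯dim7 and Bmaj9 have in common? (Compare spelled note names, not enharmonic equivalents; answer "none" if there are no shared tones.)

D♯, F♯

D♯dim7 = D♯, F♯, A, C.
Bmaj9 = B, D♯, F♯, A♯, C♯.
Shared: D♯, F♯.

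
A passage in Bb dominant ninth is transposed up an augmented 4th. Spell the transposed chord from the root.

E  G-sharp  B  D  F-sharp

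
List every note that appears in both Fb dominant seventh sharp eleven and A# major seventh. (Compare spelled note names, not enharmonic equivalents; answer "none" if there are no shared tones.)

Fb dominant seventh sharp eleven: F-flat A-flat C-flat E-double-flat B-flat
A# major seventh: A-sharp C-double-sharp E-sharp G-double-sharp
Common to both → none.

none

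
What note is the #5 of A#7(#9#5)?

E##

A#7(#9#5) is built on A#; its 5th is an augmented 5th above the root.
A fifth above A uses the letter E, and the augmented 5th above A# is E##.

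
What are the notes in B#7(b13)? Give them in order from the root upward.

B#7(b13) is a dominant seventh flat thirteen built on B#.
root → B#
3rd (major 3rd) → D##
5th (perfect 5th) → F##
7th (minor 7th) → A#
13th (minor 13th) → G#

B# – D## – F## – A# – G#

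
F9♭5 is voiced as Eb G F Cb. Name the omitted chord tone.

F9♭5 = F, A, Cb, Eb, G. The voicing lacks the 3rd (major 3rd), A.

A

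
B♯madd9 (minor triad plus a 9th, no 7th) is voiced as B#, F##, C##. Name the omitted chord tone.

D#

The full B♯madd9 chord is B#, D#, F##, C##.
Comparing with the voicing, the minor 3rd (3rd) — D# — is absent.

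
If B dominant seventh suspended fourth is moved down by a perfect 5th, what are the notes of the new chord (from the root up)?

E, A, B, D

Transposed root: B → E (perfect 5th down). So we spell E dominant seventh suspended fourth:
Root: E
Perfect 4th (4th): A
Perfect 5th (5th): B
Minor 7th (7th): D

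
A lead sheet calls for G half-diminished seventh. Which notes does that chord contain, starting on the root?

G  B-flat  D-flat  F

Root G, quality half-diminished seventh:
- root: G
- minor 3rd: B-flat
- diminished 5th: D-flat
- minor 7th: F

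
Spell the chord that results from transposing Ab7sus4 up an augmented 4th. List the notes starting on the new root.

D  G  A  C

An augmented 4th up from Ab is D, so the new chord is D dominant seventh suspended fourth.
D — root
G — perfect 4th
A — perfect 5th
C — minor 7th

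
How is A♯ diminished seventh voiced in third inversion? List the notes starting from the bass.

A♯ diminished seventh = A-sharp–C-sharp–E–G; third inversion → seventh (G) lowest.

G A-sharp C-sharp E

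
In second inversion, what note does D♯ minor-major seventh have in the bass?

A-sharp

D♯ minor-major seventh = D-sharp–F-sharp–A-sharp–C-double-sharp. Second inversion → fifth in the bass = A-sharp.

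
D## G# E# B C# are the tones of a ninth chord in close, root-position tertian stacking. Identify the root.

Arranged so that each adjacent pair is a third by letter name: C# – E# – G# – B – D##.
The bottom of that stack, C#, is the root (this is C# dominant seventh sharp nine).

C#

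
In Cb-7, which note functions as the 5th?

Cb-7 is built on Cb; its 5th is a perfect 5th above the root.
A fifth above C uses the letter G, and the perfect 5th above Cb is Gb.

Gb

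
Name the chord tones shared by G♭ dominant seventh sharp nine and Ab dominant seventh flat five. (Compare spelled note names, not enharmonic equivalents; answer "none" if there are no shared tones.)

G-flat

G♭ dominant seventh sharp nine: G-flat B-flat D-flat F-flat A
Ab dominant seventh flat five: A-flat C E-double-flat G-flat
Common to both → G-flat.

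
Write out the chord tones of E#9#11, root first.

E#9#11: dominant ninth sharp eleven on E#.
root → E#
3rd (major 3rd) → G##
5th (perfect 5th) → B#
7th (minor 7th) → D#
9th (major 9th) → F##
11th (augmented 11th) → A##

E#, G##, B#, D#, F##, A##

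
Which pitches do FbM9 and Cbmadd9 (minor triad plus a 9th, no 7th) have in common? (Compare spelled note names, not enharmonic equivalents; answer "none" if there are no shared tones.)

FbM9 = Fb, Ab, Cb, Eb, Gb.
Cbmadd9 = Cb, Ebb, Gb, Db.
Shared: Cb, Gb.

Cb, Gb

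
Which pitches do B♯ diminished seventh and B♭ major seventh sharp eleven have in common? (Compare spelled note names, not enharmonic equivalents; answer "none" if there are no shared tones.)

B♯ diminished seventh: B-sharp D-sharp F-sharp A
B♭ major seventh sharp eleven: B-flat D F A E
Common to both → A.

A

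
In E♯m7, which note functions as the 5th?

B♯

Root of E♯m7 = E♯. The 5th is a perfect 5th: E♯ up a perfect 5th → B♯.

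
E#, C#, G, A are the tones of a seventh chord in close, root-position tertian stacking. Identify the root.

A

Stacking in thirds gives A – C# – E# – G, so A is the root — A augmented seventh.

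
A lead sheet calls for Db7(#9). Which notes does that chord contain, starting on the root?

Db7(#9): dominant seventh sharp nine on Db.
- root: Db
- major 3rd: F
- perfect 5th: Ab
- minor 7th: Cb
- augmented 9th: E

Db, F, Ab, Cb, E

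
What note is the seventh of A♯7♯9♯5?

G♯

Root of A♯7♯9♯5 = A♯. The 7th is a minor 7th: A♯ up a minor 7th → G♯.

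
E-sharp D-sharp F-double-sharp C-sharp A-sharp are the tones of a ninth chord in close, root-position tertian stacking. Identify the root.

Stacking in thirds gives D-sharp – F-double-sharp – A-sharp – C-sharp – E-sharp, so D-sharp is the root — D-sharp dominant ninth.

D-sharp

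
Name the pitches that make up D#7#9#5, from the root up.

Root D#, quality dominant seventh sharp nine sharp five:
Root: D#
Major 3rd (3rd): F##
Augmented 5th (5th): A##
Minor 7th (7th): C#
Augmented 9th (9th): E##

D# F## A## C# E##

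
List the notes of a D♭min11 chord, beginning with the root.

Db Fb Ab Cb Eb Gb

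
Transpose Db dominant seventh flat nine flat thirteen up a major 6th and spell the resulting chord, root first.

Bb  D  F  Ab  Cb  Gb

A major 6th up from Db is Bb, so the new chord is Bb dominant seventh flat nine flat thirteen.
root → Bb
3rd (major 3rd) → D
5th (perfect 5th) → F
7th (minor 7th) → Ab
9th (minor 9th) → Cb
13th (minor 13th) → Gb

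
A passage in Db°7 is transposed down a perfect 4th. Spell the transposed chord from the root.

Ab, Cb, Ebb, Gbb

Transposed root: Db → Ab (perfect 4th down). So we spell Ab diminished seventh:
Ab — root
Cb — minor 3rd
Ebb — diminished 5th
Gbb — diminished 7th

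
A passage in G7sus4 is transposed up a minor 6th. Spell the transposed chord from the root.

A minor 6th up from G is E♭, so the new chord is E♭ dominant seventh suspended fourth.
Root: E♭
Perfect 4th (4th): A♭
Perfect 5th (5th): B♭
Minor 7th (7th): D♭

E♭  A♭  B♭  D♭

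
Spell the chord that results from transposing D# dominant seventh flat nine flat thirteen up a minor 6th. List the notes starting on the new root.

B, D-sharp, F-sharp, A, C, G

D-sharp up a minor 6th → B. New chord: B dominant seventh flat nine flat thirteen.
- root: B
- major 3rd: D-sharp
- perfect 5th: F-sharp
- minor 7th: A
- minor 9th: C
- minor 13th: G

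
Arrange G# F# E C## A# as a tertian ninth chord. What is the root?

Stacking in thirds gives F# – A# – C## – E – G#, so F# is the root — F# dominant ninth sharp five.

F#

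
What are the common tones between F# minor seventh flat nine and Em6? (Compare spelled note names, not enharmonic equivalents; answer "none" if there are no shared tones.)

C#, E, G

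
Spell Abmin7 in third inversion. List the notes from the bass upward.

In root position, Abmin7 is A♭–C♭–E♭–G♭.
Third inversion puts the seventh (G♭) in the bass.

G♭ A♭ C♭ E♭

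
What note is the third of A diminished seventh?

Root of A diminished seventh = A. The 3rd is a minor 3rd: A up a minor 3rd → C.

C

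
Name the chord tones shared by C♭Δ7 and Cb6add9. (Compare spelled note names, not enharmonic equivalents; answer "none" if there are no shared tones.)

Cb – Eb – Gb

C♭Δ7 = Cb, Eb, Gb, Bb.
Cb6add9 = Cb, Eb, Gb, Ab, Db.
Shared: Cb, Eb, Gb.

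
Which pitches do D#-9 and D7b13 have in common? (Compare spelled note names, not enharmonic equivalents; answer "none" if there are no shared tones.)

D#-9 = D#, F#, A#, C#, E#.
D7b13 = D, F#, A, C, Bb.
Shared: F#.

F#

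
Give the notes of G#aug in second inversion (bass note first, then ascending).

G#aug = G#–B#–D##; second inversion → fifth (D##) lowest.

D##  G#  B#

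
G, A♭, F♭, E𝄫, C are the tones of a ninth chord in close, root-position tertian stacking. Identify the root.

F♭

Stacking in thirds gives F♭ – A♭ – C – E𝄫 – G, so F♭ is the root — F♭ dominant seventh sharp nine sharp five.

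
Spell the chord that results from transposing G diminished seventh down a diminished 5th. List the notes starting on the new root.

C#, E, G, Bb

G down a diminished 5th → C#. New chord: C# diminished seventh.
C# — root
E — minor 3rd
G — diminished 5th
Bb — diminished 7th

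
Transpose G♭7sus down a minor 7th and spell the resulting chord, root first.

A minor 7th down from G♭ is A♭, so the new chord is A♭ dominant seventh suspended fourth.
A♭ — root
D♭ — perfect 4th
E♭ — perfect 5th
G♭ — minor 7th

A♭ – D♭ – E♭ – G♭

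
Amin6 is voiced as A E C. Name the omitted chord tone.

F#

Amin6 = A, C, E, F#. The voicing lacks the 6th (major 6th), F#.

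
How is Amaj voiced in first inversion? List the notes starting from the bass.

In root position, Amaj is A–C♯–E.
First inversion puts the third (C♯) in the bass.

C♯ – E – A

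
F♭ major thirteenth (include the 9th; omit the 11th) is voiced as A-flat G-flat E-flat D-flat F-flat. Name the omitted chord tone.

C-flat

F♭ major thirteenth = F-flat, A-flat, C-flat, E-flat, G-flat, D-flat. The voicing lacks the 5th (perfect 5th), C-flat.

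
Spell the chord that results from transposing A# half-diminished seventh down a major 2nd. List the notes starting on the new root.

A major 2nd down from A# is G#, so the new chord is G# half-diminished seventh.
- root: G#
- minor 3rd: B
- diminished 5th: D
- minor 7th: F#

G#  B  D  F#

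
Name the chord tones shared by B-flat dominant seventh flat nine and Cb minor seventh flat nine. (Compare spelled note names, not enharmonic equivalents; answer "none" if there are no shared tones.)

B-flat dominant seventh flat nine: B-flat D F A-flat C-flat
Cb minor seventh flat nine: C-flat E-double-flat G-flat B-double-flat D-double-flat
Common to both → C-flat.

C-flat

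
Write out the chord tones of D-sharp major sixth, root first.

D-sharp major sixth: major sixth on D-sharp.
D-sharp — root
F-double-sharp — major 3rd
A-sharp — perfect 5th
B-sharp — major 6th

D-sharp, F-double-sharp, A-sharp, B-sharp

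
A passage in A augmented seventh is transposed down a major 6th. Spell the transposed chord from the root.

Transposed root: A → C (major 6th down). So we spell C augmented seventh:
Root: C
Major 3rd (3rd): E
Augmented 5th (5th): G#
Minor 7th (7th): Bb

C, E, G#, Bb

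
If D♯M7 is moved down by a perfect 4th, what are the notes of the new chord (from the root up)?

A perfect 4th down from D# is A#, so the new chord is A# major seventh.
- root: A#
- major 3rd: C##
- perfect 5th: E#
- major 7th: G##

A#, C##, E#, G##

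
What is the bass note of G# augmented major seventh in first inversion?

B#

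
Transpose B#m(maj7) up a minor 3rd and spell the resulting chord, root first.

D#, F#, A#, C##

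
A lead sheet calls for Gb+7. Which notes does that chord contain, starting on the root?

Gb+7 is an augmented seventh built on Gb.
root → Gb
3rd (major 3rd) → Bb
5th (augmented 5th) → D
7th (minor 7th) → Fb

Gb – Bb – D – Fb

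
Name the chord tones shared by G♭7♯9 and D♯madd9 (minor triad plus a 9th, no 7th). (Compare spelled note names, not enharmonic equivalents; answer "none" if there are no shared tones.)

G♭7♯9 = G♭, B♭, D♭, F♭, A.
D♯madd9 = D♯, F♯, A♯, E♯.
Shared: none.

none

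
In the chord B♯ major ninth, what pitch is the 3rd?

D##

B♯ major ninth is built on B#; its 3rd is a major 3rd above the root.
A third above B uses the letter D, and the major 3rd above B# is D##.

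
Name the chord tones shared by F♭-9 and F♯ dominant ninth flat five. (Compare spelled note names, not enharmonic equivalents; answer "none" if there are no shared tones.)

none

F♭-9: F♭ A𝄫 C♭ E𝄫 G♭
F♯ dominant ninth flat five: F♯ A♯ C E G♯
Common to both → none.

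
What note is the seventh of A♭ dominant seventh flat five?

G-flat

A♭ dominant seventh flat five is built on A-flat; its 7th is a minor 7th above the root.
A seventh above A uses the letter G, and the minor 7th above A-flat is G-flat.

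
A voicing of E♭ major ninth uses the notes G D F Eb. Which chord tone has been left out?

The full E♭ major ninth chord is Eb, G, Bb, D, F.
Comparing with the voicing, the perfect 5th (5th) — Bb — is absent.

Bb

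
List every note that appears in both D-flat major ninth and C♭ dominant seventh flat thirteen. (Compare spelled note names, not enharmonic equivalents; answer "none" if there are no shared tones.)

D-flat major ninth = Db, F, Ab, C, Eb.
C♭ dominant seventh flat thirteen = Cb, Eb, Gb, Bbb, Abb.
Shared: Eb.

Eb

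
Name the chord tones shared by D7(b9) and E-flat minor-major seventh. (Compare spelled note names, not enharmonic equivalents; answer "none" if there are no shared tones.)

D Eb

D7(b9): D F# A C Eb
E-flat minor-major seventh: Eb Gb Bb D
Common to both → D, Eb.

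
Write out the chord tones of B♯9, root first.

B♯9: dominant ninth on B#.
Root: B#
Major 3rd (3rd): D##
Perfect 5th (5th): F##
Minor 7th (7th): A#
Major 9th (9th): C##

B# D## F## A# C##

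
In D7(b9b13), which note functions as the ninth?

E♭

D7(b9b13) is built on D; its 9th is a minor 9th above the root.
A second above D uses the letter E, and the minor 9th above D is E♭.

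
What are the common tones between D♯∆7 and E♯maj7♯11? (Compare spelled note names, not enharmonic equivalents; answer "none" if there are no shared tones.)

none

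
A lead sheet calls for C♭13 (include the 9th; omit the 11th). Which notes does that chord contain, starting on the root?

Cb – Eb – Gb – Bbb – Db – Ab

C♭13 is a dominant thirteenth built on Cb.
Root: Cb
Major 3rd (3rd): Eb
Perfect 5th (5th): Gb
Minor 7th (7th): Bbb
Major 9th (9th): Db
Major 13th (13th): Ab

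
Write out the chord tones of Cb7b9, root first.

Cb7b9 is a dominant seventh flat nine built on C♭.
Root: C♭
Major 3rd (3rd): E♭
Perfect 5th (5th): G♭
Minor 7th (7th): B𝄫
Minor 9th (9th): D𝄫

C♭ E♭ G♭ B𝄫 D𝄫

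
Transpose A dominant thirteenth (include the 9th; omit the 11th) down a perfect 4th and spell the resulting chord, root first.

E G-sharp B D F-sharp C-sharp

A down a perfect 4th → E. New chord: E dominant thirteenth.
- root: E
- major 3rd: G-sharp
- perfect 5th: B
- minor 7th: D
- major 9th: F-sharp
- major 13th: C-sharp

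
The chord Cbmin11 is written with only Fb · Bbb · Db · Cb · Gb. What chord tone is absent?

Ebb

The full Cbmin11 chord is Cb, Ebb, Gb, Bbb, Db, Fb.
Comparing with the voicing, the minor 3rd (3rd) — Ebb — is absent.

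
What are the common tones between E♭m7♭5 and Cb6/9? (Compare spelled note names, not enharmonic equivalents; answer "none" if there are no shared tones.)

E♭m7♭5 = Eb, Gb, Bbb, Db.
Cb6/9 = Cb, Eb, Gb, Ab, Db.
Shared: Eb, Gb, Db.

Eb  Gb  Db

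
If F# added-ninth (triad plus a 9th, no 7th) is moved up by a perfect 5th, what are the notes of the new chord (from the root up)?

C-sharp  E-sharp  G-sharp  D-sharp

Transposed root: F-sharp → C-sharp (perfect 5th up). So we spell C-sharp added-ninth:
root → C-sharp
3rd (major 3rd) → E-sharp
5th (perfect 5th) → G-sharp
9th (major 9th) → D-sharp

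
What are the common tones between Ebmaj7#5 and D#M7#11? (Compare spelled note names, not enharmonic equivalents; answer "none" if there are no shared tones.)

Ebmaj7#5 = E♭, G, B, D.
D#M7#11 = D♯, F𝄪, A♯, C𝄪, G𝄪.
Shared: none.

none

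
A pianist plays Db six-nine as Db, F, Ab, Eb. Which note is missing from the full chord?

The full Db six-nine chord is Db, F, Ab, Bb, Eb.
Comparing with the voicing, the major 6th (6th) — Bb — is absent.

Bb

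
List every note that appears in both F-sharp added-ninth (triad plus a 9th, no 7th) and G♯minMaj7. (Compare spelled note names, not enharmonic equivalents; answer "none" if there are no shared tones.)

G#

F-sharp added-ninth = F#, A#, C#, G#.
G♯minMaj7 = G#, B, D#, F##.
Shared: G#.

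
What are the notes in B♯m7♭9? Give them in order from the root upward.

B#, D#, F##, A#, C#

B♯m7♭9 is a minor seventh flat nine built on B#.
- root: B#
- minor 3rd: D#
- perfect 5th: F##
- minor 7th: A#
- minor 9th: C#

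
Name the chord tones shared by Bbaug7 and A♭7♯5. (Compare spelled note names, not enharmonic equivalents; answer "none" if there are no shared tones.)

Ab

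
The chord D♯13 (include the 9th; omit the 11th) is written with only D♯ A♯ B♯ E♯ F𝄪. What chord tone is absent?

The full D♯13 chord is D♯, F𝄪, A♯, C♯, E♯, B♯.
Comparing with the voicing, the minor 7th (7th) — C♯ — is absent.

C♯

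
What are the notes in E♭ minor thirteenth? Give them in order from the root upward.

E♭ minor thirteenth: minor thirteenth on Eb.
root → Eb
3rd (minor 3rd) → Gb
5th (perfect 5th) → Bb
7th (minor 7th) → Db
9th (major 9th) → F
11th (perfect 11th) → Ab
13th (major 13th) → C

Eb Gb Bb Db F Ab C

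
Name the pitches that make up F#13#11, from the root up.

Root F#, quality dominant thirteenth sharp eleven:
F# — root
A# — major 3rd
C# — perfect 5th
E — minor 7th
G# — major 9th
B# — augmented 11th
D# — major 13th

F# A# C# E G# B# D#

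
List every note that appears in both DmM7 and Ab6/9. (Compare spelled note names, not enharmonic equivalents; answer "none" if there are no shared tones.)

F

DmM7: D F A C♯
Ab6/9: A♭ C E♭ F B♭
Common to both → F.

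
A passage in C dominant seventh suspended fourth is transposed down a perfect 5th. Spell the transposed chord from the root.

F, B-flat, C, E-flat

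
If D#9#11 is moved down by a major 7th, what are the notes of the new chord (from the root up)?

E – G# – B – D – F# – A#

D# down a major 7th → E. New chord: E dominant ninth sharp eleven.
E — root
G# — major 3rd
B — perfect 5th
D — minor 7th
F# — major 9th
A# — augmented 11th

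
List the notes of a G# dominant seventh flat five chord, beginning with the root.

G# dominant seventh flat five is a dominant seventh flat five built on G-sharp.
Root: G-sharp
Major 3rd (3rd): B-sharp
Diminished 5th (5th): D
Minor 7th (7th): F-sharp

G-sharp, B-sharp, D, F-sharp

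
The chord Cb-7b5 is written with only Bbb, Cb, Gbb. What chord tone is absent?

Ebb

The full Cb-7b5 chord is Cb, Ebb, Gbb, Bbb.
Comparing with the voicing, the minor 3rd (3rd) — Ebb — is absent.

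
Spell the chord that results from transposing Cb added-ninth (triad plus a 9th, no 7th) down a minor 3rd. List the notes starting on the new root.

Ab C Eb Bb

Cb down a minor 3rd → Ab. New chord: Ab added-ninth.
root → Ab
3rd (major 3rd) → C
5th (perfect 5th) → Eb
9th (major 9th) → Bb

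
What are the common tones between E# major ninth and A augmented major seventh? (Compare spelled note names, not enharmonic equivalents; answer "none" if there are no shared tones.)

E#

E# major ninth = E#, G##, B#, D##, F##.
A augmented major seventh = A, C#, E#, G#.
Shared: E#.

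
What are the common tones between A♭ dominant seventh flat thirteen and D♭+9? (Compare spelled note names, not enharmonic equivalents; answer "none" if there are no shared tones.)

E♭

A♭ dominant seventh flat thirteen = A♭, C, E♭, G♭, F♭.
D♭+9 = D♭, F, A, C♭, E♭.
Shared: E♭.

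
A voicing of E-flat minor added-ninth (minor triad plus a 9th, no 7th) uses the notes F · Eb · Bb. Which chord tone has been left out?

E-flat minor added-ninth = Eb, Gb, Bb, F. The voicing lacks the 3rd (minor 3rd), Gb.

Gb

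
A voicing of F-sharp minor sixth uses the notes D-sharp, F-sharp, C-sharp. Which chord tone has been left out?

A

F-sharp minor sixth = F-sharp, A, C-sharp, D-sharp. The voicing lacks the 3rd (minor 3rd), A.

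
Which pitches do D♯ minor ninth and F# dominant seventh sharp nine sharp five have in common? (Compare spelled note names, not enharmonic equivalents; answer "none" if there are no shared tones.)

F#, A#

D♯ minor ninth = D#, F#, A#, C#, E#.
F# dominant seventh sharp nine sharp five = F#, A#, C##, E, G##.
Shared: F#, A#.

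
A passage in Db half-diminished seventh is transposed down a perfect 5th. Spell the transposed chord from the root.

Gb Bbb Dbb Fb

Transposed root: Db → Gb (perfect 5th down). So we spell Gb half-diminished seventh:
Root: Gb
Minor 3rd (3rd): Bbb
Diminished 5th (5th): Dbb
Minor 7th (7th): Fb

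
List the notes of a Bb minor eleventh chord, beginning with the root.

Bb, Db, F, Ab, C, Eb

Root Bb, quality minor eleventh:
root → Bb
3rd (minor 3rd) → Db
5th (perfect 5th) → F
7th (minor 7th) → Ab
9th (major 9th) → C
11th (perfect 11th) → Eb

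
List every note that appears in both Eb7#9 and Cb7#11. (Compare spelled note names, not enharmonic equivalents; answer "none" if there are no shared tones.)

Eb

Eb7#9: Eb G Bb Db F#
Cb7#11: Cb Eb Gb Bbb F
Common to both → Eb.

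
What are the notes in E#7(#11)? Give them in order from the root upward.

E# – G## – B# – D# – A##

E#7(#11): dominant seventh sharp eleven on E#.
Root: E#
Major 3rd (3rd): G##
Perfect 5th (5th): B#
Minor 7th (7th): D#
Augmented 11th (11th): A##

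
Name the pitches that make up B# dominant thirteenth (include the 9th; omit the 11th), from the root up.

B-sharp D-double-sharp F-double-sharp A-sharp C-double-sharp G-double-sharp

B# dominant thirteenth is a dominant thirteenth built on B-sharp.
Root: B-sharp
Major 3rd (3rd): D-double-sharp
Perfect 5th (5th): F-double-sharp
Minor 7th (7th): A-sharp
Major 9th (9th): C-double-sharp
Major 13th (13th): G-double-sharp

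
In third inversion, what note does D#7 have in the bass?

C#

D#7 in root position is D#–F##–A#–C#.
Third inversion places the seventh in the bass, which is C#.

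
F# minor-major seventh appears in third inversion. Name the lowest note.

E-sharp

F# minor-major seventh in root position is F-sharp–A–C-sharp–E-sharp.
Third inversion places the seventh in the bass, which is E-sharp.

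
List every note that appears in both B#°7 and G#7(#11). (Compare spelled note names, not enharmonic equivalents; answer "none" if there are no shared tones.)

B#°7 = B♯, D♯, F♯, A.
G#7(#11) = G♯, B♯, D♯, F♯, C𝄪.
Shared: B♯, D♯, F♯.

B♯  D♯  F♯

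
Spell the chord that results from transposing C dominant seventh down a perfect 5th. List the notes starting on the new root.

C down a perfect 5th → F. New chord: F dominant seventh.
- root: F
- major 3rd: A
- perfect 5th: C
- minor 7th: E-flat

F, A, C, E-flat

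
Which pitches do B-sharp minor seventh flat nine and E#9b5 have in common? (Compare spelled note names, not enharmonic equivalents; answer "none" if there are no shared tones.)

D♯ – F𝄪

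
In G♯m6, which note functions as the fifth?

D♯

Root of G♯m6 = G♯. The 5th is a perfect 5th: G♯ up a perfect 5th → D♯.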